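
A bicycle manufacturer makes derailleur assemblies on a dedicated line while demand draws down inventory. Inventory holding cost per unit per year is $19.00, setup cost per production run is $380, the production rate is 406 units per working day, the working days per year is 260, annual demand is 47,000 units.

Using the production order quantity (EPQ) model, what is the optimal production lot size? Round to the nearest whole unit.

d = 47,000/260 = 180.7692 units/day;  effective holding cost H(1 − d/p) = 19·(1 − 180.7692/406) = 10.54036
Q* = √(2DS / H_eff) = √(2·47,000·380 / 10.54036) ≈ 1,840.89

1,841 units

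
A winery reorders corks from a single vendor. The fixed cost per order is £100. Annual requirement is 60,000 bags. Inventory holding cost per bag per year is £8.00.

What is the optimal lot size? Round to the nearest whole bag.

EOQ = √(2DS/H) = √(2 × 60,000 × 100 / 8)
    = √(1,500,000.00) ≈ 1,224.74

1,225 bags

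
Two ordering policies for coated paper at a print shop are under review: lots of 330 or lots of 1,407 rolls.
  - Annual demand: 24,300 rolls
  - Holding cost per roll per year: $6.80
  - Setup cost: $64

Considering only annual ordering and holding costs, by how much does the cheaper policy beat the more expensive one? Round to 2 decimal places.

$54.40

For each Q, cost = (D/Q)·S + (Q/2)·H.
TC(330) = (24,300/330)×64 + (330/2)×6.8 = $5,834.73
TC(1,407) = (24,300/1,407)×64 + (1,407/2)×6.8 = $5,889.13
Cheaper: Q = 330.  Difference = $54.40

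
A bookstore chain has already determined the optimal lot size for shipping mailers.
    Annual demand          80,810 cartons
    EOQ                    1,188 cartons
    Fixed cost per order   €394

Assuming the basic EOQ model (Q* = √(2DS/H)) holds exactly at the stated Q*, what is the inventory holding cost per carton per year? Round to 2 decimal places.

From Q* = √(2DS/H) ⇒ Q*² = 2DS/H.
H = 2DS / Q² = 2 × 80,810 × 394 / 1,188² = 45.1189

€45.12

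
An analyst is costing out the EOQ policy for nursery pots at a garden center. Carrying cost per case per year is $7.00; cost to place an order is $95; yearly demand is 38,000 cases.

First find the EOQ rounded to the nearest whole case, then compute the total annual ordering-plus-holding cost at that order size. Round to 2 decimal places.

2DS/H = 2·38,000·95/7 = 1,031,428.57
EOQ = √1,031,428.57 ≈ 1,015.59 → Q = 1,016 cases
Annual ordering cost = (D/Q)·S = (38,000/1,016) × 95 = $3,553.15
Annual holding cost  = (Q/2)·H = (1,016/2) × 7 = $3,556.00
Total = $3,553.15 + $3,556.00 = $7,109.15

$7,109.15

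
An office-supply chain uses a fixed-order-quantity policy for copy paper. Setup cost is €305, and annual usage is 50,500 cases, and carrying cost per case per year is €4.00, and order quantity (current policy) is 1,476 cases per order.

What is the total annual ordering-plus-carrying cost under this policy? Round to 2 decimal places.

€13,387.30

Orders/yr = 50,500/1,476 = 34.214; ordering cost = 34.214 × €305 = €10,435.30
Average inventory = 1,476/2 = 738; holding cost = 738 × €4 = €2,952.00
Total = €10,435.30 + €2,952.00 = €13,387.30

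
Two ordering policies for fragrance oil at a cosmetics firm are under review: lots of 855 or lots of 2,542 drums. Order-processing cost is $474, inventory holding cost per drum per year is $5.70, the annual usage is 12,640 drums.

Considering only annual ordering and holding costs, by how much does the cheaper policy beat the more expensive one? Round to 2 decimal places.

For each Q, cost = (D/Q)·S + (Q/2)·H.
TC(855) = (12,640/855)×474 + (855/2)×5.7 = $9,444.19
TC(2,542) = (12,640/2,542)×474 + (2,542/2)×5.7 = $9,601.65
Lots of 855 are cheaper by $157.46.

$157.46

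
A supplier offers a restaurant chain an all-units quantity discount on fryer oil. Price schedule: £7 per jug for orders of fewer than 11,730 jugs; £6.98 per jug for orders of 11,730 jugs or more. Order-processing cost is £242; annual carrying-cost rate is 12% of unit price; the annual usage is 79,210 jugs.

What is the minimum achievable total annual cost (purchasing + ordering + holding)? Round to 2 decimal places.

£559,432.49

H₁ = 12%×£7 = £0.8400;  H₂ = 12%×£6.98 = £0.8376
EOQ₁ = √(2×79,210×242/0.8400) = 6,755.74  (< 11,730, feasible at tier 1)
EOQ₂ = √(2×79,210×242/0.8376) = 6,765.41  (< 11,730 → use Q = 11,730 at tier-2 price)
TC(tier 1 (EOQ₁), Q≈6,755.7) = £560,144.82
TC(tier 2, Q≈11,730.0) = £559,432.49
Minimum at tier 2: £559,432.49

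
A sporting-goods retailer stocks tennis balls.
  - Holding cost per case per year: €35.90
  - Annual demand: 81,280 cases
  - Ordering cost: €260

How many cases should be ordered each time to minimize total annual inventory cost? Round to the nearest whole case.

Optimal lot size Q* = (2 × 81,280 × €260 / €35.9)^½ ≈ 1,085.04

1,085 cases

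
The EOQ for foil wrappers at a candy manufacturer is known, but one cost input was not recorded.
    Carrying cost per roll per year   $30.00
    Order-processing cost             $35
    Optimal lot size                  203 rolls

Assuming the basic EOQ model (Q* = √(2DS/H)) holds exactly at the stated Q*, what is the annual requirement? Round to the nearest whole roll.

EOQ relation: Q² = 2DS/H, so rearrange for the unknown.
D = Q²H / (2S) = 203² × 30 / (2 × 35) = 17,661.00

17,661 rolls per year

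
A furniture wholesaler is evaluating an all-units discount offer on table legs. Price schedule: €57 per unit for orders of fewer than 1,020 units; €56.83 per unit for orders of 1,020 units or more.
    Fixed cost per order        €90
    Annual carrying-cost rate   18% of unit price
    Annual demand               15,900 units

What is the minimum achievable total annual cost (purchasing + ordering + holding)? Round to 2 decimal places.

€910,216.94

H₁ = 18%×€57 = €10.2600;  H₂ = 18%×€56.83 = €10.2294
EOQ₁ = √(2×15,900×90/10.2600) = 528.15  (< 1,020, feasible at tier 1)
EOQ₂ = √(2×15,900×90/10.2294) = 528.94  (< 1,020 → use Q = 1,020 at tier-2 price)
TC(tier 1 (EOQ₁), Q≈528.2) = €911,718.87
TC(tier 2, Q≈1,020.0) = €910,216.94
Minimum at tier 2: €910,216.94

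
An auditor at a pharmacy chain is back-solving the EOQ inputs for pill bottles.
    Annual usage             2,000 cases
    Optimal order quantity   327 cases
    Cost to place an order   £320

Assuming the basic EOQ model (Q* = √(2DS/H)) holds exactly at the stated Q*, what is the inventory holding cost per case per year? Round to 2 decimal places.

£11.97

EOQ relation: Q² = 2DS/H, so rearrange for the unknown.
H = 2DS / Q² = 2 × 2,000 × 320 / 327² = 11.9706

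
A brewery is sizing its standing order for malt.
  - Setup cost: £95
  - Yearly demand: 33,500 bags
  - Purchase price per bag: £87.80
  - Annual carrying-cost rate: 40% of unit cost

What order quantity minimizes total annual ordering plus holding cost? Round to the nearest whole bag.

426 bags

Holding cost per bag per year: H = 40% × £87.8 = £35.1200
Q* = √(2·D·S / H) = √(2·33,500·95 / 35.12) = √181,235.8 ≈ 425.72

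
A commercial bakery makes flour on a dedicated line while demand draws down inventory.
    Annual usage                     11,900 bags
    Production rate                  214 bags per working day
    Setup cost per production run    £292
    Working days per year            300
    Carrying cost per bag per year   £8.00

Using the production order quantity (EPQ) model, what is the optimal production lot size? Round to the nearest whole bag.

1,033 bags

d = 11,900/300 = 39.6667 bags/day;  effective holding cost H(1 − d/p) = 8·(1 − 39.6667/214) = 6.51713
Q* = √(2DS / H_eff) = √(2·11,900·292 / 6.51713) ≈ 1,032.65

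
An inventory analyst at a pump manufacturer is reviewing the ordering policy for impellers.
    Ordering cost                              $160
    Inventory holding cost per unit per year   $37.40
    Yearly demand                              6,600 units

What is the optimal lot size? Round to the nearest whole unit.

EOQ = √(2DS/H) = √(2 × 6,600 × 160 / 37.4)
    = √(56,470.59) ≈ 237.64

238 units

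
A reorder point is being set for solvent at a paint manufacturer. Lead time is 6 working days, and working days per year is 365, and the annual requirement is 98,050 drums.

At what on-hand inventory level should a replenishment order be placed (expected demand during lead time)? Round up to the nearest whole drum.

Daily demand d = 98,050 / 365 = 268.630 drums/day
Demand during lead time = 268.630 × 6 = 1,611.78
Reorder point = 1,611.78 → round up

1,612 drums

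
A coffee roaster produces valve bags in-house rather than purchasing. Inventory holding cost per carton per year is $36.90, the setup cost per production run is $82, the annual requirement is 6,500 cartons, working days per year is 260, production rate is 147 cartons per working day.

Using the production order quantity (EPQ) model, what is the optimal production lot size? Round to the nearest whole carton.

Daily demand d = 6,500/260 = 25.000; p = 147; 1 − d/p = 0.82993
EPQ = √(2DS / (H(1 − d/p)))
    = √(2 × 6,500 × 82 / (36.9 × 0.82993)) ≈ 186.57

187 cartons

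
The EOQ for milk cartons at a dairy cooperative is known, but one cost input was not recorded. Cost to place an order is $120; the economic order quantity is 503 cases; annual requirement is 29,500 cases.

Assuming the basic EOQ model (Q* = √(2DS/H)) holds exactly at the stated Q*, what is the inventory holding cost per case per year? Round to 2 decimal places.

From Q* = √(2DS/H) ⇒ Q*² = 2DS/H.
H = 2DS / Q² = 2 × 29,500 × 120 / 503² = 27.9832

$27.98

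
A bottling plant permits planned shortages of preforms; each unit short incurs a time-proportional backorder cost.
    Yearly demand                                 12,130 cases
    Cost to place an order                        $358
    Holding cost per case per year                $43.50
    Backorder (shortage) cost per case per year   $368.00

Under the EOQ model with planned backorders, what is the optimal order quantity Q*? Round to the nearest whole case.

Q* = √(2DS/H) · √((H + b)/b)
   = √(2 × 12,130 × 358 / 43.5) · √((43.5 + 368) / 368)
   = 446.830 × 1.0575 ≈ 472.50

473 cases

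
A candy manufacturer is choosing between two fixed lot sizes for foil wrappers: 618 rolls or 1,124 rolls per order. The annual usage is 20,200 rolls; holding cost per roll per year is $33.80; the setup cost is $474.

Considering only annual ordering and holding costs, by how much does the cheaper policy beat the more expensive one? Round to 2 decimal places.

$1,576.70

For each Q, cost = (D/Q)·S + (Q/2)·H.
TC(618) = (20,200/618)×474 + (618/2)×33.8 = $25,937.40
TC(1,124) = (20,200/1,124)×474 + (1,124/2)×33.8 = $27,514.11
|ΔTC| = |$25,937.40 − $27,514.11| = $1,576.70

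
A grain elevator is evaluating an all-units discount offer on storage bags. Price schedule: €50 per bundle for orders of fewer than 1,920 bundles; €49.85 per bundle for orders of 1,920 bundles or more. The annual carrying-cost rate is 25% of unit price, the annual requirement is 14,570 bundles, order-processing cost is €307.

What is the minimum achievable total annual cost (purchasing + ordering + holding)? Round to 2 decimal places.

€739,074.72

H₁ = 25%×€50 = €12.5000;  H₂ = 25%×€49.85 = €12.4625
EOQ₁ = √(2×14,570×307/12.5000) = 845.98  (< 1,920, feasible at tier 1)
EOQ₂ = √(2×14,570×307/12.4625) = 847.25  (< 1,920 → use Q = 1,920 at tier-2 price)
TC(tier 1 (EOQ₁), Q≈846.0) = €739,074.72
TC(tier 2, Q≈1,920.0) = €740,608.18
Minimum at tier 1 (EOQ₁): €739,074.72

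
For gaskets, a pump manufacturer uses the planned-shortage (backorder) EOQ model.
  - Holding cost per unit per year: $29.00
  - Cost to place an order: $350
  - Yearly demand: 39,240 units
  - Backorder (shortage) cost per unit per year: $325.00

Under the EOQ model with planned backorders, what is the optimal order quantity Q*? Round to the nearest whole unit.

1,016 units

Basic EOQ = √(2·39,240·350/29) = 973.228
Backorder adjustment √((H+b)/b) = √((29+325)/325) = 1.0437
Q* = 973.228 × 1.0437 ≈ 1,015.72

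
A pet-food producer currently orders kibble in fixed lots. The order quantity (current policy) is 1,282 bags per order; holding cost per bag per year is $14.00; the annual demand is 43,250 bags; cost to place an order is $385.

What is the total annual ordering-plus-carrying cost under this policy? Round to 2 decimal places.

$21,962.49

Annual ordering cost = (D/Q)·S = (43,250/1,282) × 385 = $12,988.49
Annual holding cost  = (Q/2)·H = (1,282/2) × 14 = $8,974.00
Total = $12,988.49 + $8,974.00 = $21,962.49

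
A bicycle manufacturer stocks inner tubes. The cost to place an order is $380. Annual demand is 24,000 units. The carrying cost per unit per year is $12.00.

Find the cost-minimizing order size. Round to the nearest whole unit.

Q* = √(2·D·S / H) = √(2·24,000·380 / 12) = √1,520,000.0 ≈ 1,232.88

1,233 units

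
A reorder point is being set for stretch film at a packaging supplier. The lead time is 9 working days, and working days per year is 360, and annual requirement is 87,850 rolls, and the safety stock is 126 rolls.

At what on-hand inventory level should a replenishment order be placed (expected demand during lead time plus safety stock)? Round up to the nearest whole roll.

Daily demand d = 87,850 / 360 = 244.028 rolls/day
Demand during lead time = 244.028 × 9 = 2,196.25
Reorder point = 2,196.25 + 126 = 2,322.25 → round up

2,323 rolls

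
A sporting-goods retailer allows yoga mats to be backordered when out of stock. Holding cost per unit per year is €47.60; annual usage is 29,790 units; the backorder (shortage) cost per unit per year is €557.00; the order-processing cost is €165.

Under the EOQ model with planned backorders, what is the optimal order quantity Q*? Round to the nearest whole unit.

Q* = √(2DS/H) · √((H + b)/b)
   = √(2 × 29,790 × 165 / 47.6) · √((47.6 + 557) / 557)
   = 454.453 × 1.0419 ≈ 473.47

473 units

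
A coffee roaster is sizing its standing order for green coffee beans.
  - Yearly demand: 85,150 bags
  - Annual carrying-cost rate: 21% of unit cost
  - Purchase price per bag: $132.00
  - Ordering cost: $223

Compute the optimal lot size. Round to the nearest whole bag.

1,170 bags

Carrying cost H = $132 × 21% = $27.7200/bag/yr
Q* = √(2·D·S / H) = √(2·85,150·223 / 27.72) = √1,370,018.0 ≈ 1,170.48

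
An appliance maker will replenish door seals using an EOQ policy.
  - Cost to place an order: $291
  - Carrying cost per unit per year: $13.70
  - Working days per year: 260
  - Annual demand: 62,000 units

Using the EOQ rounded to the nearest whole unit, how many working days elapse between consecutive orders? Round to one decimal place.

6.8 days

EOQ = √(2DS/H) = √(2 × 62,000 × 291 / 13.7)
    = √(2,633,868.61) ≈ 1,622.92 → Q = 1,623 units
T = Q/D × 260 days = 1,623/62,000 × 260 = 6.806 days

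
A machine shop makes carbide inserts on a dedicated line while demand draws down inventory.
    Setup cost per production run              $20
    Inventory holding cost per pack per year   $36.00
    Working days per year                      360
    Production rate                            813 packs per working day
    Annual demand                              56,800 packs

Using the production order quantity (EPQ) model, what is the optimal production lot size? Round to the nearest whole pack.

280 packs

d = 56,800/360 = 157.7778 packs/day;  effective holding cost H(1 − d/p) = 36·(1 − 157.7778/813) = 29.01353
Q* = √(2DS / H_eff) = √(2·56,800·20 / 29.01353) ≈ 279.84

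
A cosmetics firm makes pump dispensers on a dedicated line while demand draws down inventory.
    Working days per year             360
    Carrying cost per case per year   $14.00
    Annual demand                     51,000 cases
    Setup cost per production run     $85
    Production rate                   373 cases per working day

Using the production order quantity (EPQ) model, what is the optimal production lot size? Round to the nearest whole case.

999 cases

d = 51,000/360 = 141.6667 cases/day;  effective holding cost H(1 − d/p) = 14·(1 − 141.6667/373) = 8.68275
Q* = √(2DS / H_eff) = √(2·51,000·85 / 8.68275) ≈ 999.27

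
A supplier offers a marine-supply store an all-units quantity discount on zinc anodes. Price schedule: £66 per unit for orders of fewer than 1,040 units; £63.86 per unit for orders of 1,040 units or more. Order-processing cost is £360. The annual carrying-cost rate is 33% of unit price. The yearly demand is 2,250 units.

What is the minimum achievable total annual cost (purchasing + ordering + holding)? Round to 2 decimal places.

£154,440.00

H₁ = 33%×£66 = £21.7800;  H₂ = 33%×£63.86 = £21.0738
EOQ₁ = √(2×2,250×360/21.7800) = 272.73  (< 1,040, feasible at tier 1)
EOQ₂ = √(2×2,250×360/21.0738) = 277.26  (< 1,040 → use Q = 1,040 at tier-2 price)
TC(tier 1 (EOQ₁), Q≈272.7) = £154,440.00
TC(tier 2, Q≈1,040.0) = £155,422.22
Minimum at tier 1 (EOQ₁): £154,440.00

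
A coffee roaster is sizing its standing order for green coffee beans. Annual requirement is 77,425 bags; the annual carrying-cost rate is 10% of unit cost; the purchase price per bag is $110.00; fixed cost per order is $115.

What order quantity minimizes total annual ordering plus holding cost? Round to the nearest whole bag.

Carrying cost H = $110 × 10% = $11.0000/bag/yr
2DS/H = 2·77,425·115/11 = 1,618,886.36
EOQ = √1,618,886.36 ≈ 1,272.35

1,272 bags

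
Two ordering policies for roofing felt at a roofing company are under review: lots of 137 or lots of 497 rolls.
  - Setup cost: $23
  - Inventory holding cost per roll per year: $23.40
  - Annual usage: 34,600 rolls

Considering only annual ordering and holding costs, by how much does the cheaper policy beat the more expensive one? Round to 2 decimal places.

TC(Q) = (D/Q)S + (Q/2)H
TC(137) = (34,600/137)×23 + (137/2)×23.4 = $7,411.66
TC(497) = (34,600/497)×23 + (497/2)×23.4 = $7,416.11
Lots of 137 are cheaper by $4.45.

$4.45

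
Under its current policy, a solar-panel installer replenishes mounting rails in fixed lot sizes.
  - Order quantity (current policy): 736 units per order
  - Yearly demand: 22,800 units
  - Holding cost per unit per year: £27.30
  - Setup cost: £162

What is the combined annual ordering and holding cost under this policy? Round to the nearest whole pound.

£15,065

Annual ordering cost = (D/Q)·S = (22,800/736) × 162 = £5,018.48
Annual holding cost  = (Q/2)·H = (736/2) × 27.3 = £10,046.40
Total = £5,018.48 + £10,046.40 = £15,064.88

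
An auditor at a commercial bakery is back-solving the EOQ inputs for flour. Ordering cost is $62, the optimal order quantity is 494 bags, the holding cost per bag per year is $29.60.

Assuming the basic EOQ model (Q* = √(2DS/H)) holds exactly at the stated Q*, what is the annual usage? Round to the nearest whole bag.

58,254 bags per year

EOQ relation: Q² = 2DS/H, so rearrange for the unknown.
D = Q²H / (2S) = 494² × 29.6 / (2 × 62) = 58,253.75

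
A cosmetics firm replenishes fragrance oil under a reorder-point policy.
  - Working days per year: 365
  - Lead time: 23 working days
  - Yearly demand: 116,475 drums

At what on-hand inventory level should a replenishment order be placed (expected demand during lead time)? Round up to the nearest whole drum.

7,340 drums

Daily demand d = 116,475 / 365 = 319.110 drums/day
Demand during lead time = 319.110 × 23 = 7,339.52
Reorder point = 7,339.52 → round up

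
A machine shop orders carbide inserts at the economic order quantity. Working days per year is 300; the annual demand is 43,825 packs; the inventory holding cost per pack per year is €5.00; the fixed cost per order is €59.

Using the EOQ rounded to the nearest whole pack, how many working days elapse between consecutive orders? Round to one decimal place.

7.0 days

EOQ = √(2DS/H) = √(2 × 43,825 × 59 / 5)
    = √(1,034,270.00) ≈ 1,016.99 → Q = 1,017 packs
Days between orders = 300 / (D/Q) = 300 / 43.092 ≈ 6.962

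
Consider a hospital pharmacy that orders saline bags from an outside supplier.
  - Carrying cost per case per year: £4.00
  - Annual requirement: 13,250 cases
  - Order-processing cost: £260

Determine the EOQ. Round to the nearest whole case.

2DS/H = 2·13,250·260/4 = 1,722,500.00
EOQ = √1,722,500.00 ≈ 1,312.44

1,312 cases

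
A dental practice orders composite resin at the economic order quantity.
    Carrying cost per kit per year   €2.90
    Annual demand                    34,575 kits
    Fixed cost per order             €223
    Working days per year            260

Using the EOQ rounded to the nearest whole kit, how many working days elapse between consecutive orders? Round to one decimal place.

17.3 days

Optimal lot size Q* = (2 × 34,575 × €223 / €2.9)^½ ≈ 2,305.95 → Q = 2,306 kits
Cycle time = (working days × Q)/D = (260 × 2,306) / 34,575 = 17.341 days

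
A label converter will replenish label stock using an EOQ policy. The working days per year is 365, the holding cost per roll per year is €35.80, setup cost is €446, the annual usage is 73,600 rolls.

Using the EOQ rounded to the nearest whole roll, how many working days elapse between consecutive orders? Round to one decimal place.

2DS/H = 2·73,600·446/35.8 = 1,833,832.40
EOQ = √1,833,832.40 ≈ 1,354.19 → Q = 1,354 rolls
T = Q/D × 365 days = 1,354/73,600 × 365 = 6.715 days

6.7 days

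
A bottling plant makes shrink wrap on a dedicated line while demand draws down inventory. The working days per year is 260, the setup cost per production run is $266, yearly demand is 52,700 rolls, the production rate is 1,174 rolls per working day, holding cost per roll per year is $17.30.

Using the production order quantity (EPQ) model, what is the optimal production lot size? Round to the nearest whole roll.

d = 52,700/260 = 202.6923 rolls/day;  effective holding cost H(1 − d/p) = 17.3·(1 − 202.6923/1174) = 14.31314
Q* = √(2DS / H_eff) = √(2·52,700·266 / 14.31314) ≈ 1,399.57

1,400 rolls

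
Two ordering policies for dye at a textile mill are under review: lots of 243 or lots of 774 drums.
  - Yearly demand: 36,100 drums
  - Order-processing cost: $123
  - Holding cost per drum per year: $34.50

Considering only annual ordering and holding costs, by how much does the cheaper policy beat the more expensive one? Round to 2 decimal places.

$3,376.27

For each Q, cost = (D/Q)·S + (Q/2)·H.
TC(243) = (36,100/243)×123 + (243/2)×34.5 = $22,464.59
TC(774) = (36,100/774)×123 + (774/2)×34.5 = $19,088.32
Lots of 774 are cheaper by $3,376.27.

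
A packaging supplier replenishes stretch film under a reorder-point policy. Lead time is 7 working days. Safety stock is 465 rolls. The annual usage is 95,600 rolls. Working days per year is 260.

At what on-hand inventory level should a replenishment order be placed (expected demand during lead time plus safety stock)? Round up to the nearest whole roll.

Daily demand d = 95,600 / 260 = 367.692 rolls/day
Demand during lead time = 367.692 × 7 = 2,573.85
Reorder point = 2,573.85 + 465 = 3,038.85 → round up

3,039 rolls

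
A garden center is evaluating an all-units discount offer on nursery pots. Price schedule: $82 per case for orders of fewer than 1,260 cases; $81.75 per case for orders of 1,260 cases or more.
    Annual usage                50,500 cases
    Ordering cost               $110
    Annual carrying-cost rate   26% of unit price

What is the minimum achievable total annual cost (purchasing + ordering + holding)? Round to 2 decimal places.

$4,146,174.38

H₁ = 26%×$82 = $21.3200;  H₂ = 26%×$81.75 = $21.2550
EOQ₁ = √(2×50,500×110/21.3200) = 721.88  (< 1,260, feasible at tier 1)
EOQ₂ = √(2×50,500×110/21.2550) = 722.98  (< 1,260 → use Q = 1,260 at tier-2 price)
TC(tier 1 (EOQ₁), Q≈721.9) = $4,156,390.43
TC(tier 2, Q≈1,260.0) = $4,146,174.38
Minimum at tier 2: $4,146,174.38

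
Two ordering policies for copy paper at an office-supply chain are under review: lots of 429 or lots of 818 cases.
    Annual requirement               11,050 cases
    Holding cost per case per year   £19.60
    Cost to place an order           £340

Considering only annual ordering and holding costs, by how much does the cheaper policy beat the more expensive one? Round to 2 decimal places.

For each Q, cost = (D/Q)·S + (Q/2)·H.
TC(429) = (11,050/429)×340 + (429/2)×19.6 = £12,961.78
TC(818) = (11,050/818)×340 + (818/2)×19.6 = £12,609.31
|ΔTC| = |£12,961.78 − £12,609.31| = £352.47

£352.47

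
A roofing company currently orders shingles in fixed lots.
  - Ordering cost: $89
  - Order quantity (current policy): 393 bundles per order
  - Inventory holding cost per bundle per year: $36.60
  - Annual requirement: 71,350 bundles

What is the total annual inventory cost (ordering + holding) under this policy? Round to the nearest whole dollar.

Orders/yr = 71,350/393 = 181.552; ordering cost = 181.552 × $89 = $16,158.14
Average inventory = 393/2 = 196.5; holding cost = 196.5 × $36.6 = $7,191.90
Total = $16,158.14 + $7,191.90 = $23,350.04

$23,350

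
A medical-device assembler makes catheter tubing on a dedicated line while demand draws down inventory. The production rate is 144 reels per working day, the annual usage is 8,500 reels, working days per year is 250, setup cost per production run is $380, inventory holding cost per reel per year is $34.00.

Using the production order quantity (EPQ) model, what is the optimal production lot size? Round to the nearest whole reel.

499 reels

Daily demand d = 8,500/250 = 34.000; p = 144; 1 − d/p = 0.76389
EPQ = √(2DS / (H(1 − d/p)))
    = √(2 × 8,500 × 380 / (34 × 0.76389)) ≈ 498.73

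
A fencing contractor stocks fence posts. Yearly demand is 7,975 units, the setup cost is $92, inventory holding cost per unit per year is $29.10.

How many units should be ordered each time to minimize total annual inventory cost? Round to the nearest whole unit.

EOQ = √(2DS/H) = √(2 × 7,975 × 92 / 29.1)
    = √(50,426.12) ≈ 224.56

225 units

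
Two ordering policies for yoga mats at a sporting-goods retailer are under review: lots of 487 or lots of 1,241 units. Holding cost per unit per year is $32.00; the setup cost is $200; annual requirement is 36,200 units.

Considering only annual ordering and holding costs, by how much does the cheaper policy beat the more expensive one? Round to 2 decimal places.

TC(Q) = (D/Q)S + (Q/2)H
TC(487) = (36,200/487)×200 + (487/2)×32 = $22,658.53
TC(1,241) = (36,200/1,241)×200 + (1,241/2)×32 = $25,690.00
|ΔTC| = |$22,658.53 − $25,690.00| = $3,031.48

$3,031.48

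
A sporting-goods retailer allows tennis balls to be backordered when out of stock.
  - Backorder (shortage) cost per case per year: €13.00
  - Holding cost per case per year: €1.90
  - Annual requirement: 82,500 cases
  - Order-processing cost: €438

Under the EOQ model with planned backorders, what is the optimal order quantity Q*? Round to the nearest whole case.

6,603 cases

Q* = √(2DS/H) · √((H + b)/b)
   = √(2 × 82,500 × 438 / 1.9) · √((1.9 + 13) / 13)
   = 6,167.402 × 1.0706 ≈ 6,602.73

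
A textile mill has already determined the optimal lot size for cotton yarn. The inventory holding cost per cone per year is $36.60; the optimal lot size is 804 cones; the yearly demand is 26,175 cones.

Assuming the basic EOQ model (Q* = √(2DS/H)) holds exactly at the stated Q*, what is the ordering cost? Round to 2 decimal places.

$451.94

From Q* = √(2DS/H) ⇒ Q*² = 2DS/H.
S = Q²H / (2D) = 804² × 36.6 / (2 × 26,175) = 451.9355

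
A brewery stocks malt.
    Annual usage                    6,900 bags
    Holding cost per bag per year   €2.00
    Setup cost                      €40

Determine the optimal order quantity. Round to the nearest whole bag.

525 bags

2DS/H = 2·6,900·40/2 = 276,000.00
EOQ = √276,000.00 ≈ 525.36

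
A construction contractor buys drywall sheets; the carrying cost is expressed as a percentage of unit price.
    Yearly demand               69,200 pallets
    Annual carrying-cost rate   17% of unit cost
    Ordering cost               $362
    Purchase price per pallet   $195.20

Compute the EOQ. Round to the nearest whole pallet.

H = i·C = 0.17 × $195.2 = $33.1840 per pallet-year
2DS/H = 2·69,200·362/33.184 = 1,509,787.85
EOQ = √1,509,787.85 ≈ 1,228.73

1,229 pallets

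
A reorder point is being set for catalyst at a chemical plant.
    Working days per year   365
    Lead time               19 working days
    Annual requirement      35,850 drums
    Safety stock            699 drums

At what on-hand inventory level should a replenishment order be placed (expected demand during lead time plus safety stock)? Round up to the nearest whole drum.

2,566 drums

Daily demand d = 35,850 / 365 = 98.219 drums/day
Demand during lead time = 98.219 × 19 = 1,866.16
Reorder point = 1,866.16 + 699 = 2,565.16 → round up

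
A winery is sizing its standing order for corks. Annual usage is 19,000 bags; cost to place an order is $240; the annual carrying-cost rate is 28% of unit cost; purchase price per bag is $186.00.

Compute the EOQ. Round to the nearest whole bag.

H = i·C = 0.28 × $186 = $52.0800 per bag-year
Q* = √(2·D·S / H) = √(2·19,000·240 / 52.08) = √175,115.2 ≈ 418.47

418 bags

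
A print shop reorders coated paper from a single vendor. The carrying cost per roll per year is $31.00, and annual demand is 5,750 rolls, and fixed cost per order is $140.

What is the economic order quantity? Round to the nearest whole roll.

228 rolls

EOQ = √(2DS/H) = √(2 × 5,750 × 140 / 31)
    = √(51,935.48) ≈ 227.89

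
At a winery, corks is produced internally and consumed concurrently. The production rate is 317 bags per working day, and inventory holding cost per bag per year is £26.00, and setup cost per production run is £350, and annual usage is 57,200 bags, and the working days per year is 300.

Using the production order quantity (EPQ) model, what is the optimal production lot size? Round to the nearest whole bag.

Daily demand d = 57,200/300 = 190.667; p = 317; 1 − d/p = 0.39853
EPQ = √(2DS / (H(1 − d/p)))
    = √(2 × 57,200 × 350 / (26 × 0.39853)) ≈ 1,965.76

1,966 bags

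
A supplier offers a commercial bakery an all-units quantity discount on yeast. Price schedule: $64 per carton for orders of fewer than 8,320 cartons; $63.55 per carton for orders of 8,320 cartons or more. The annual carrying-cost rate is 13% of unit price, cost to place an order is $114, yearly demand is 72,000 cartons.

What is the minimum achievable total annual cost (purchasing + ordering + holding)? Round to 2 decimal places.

$4,610,954.38

H₁ = 13%×$64 = $8.3200;  H₂ = 13%×$63.55 = $8.2615
EOQ₁ = √(2×72,000×114/8.3200) = 1,404.66  (< 8,320, feasible at tier 1)
EOQ₂ = √(2×72,000×114/8.2615) = 1,409.63  (< 8,320 → use Q = 8,320 at tier-2 price)
TC(tier 1 (EOQ₁), Q≈1,404.7) = $4,619,686.79
TC(tier 2, Q≈8,320.0) = $4,610,954.38
Minimum at tier 2: $4,610,954.38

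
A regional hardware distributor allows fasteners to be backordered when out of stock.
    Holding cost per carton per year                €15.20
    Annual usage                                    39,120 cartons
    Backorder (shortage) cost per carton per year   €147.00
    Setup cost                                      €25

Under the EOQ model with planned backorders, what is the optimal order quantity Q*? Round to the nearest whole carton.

377 cartons

Q* = √(2DS/H) · √((H + b)/b)
   = √(2 × 39,120 × 25 / 15.2) · √((15.2 + 147) / 147)
   = 358.726 × 1.0504 ≈ 376.82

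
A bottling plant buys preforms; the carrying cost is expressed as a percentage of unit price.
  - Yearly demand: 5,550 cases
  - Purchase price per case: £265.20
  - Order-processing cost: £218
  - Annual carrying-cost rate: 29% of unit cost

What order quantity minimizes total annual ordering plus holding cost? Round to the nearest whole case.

H = i·C = 0.29 × £265.2 = £76.9080 per case-year
2DS/H = 2·5,550·218/76.908 = 31,463.57
EOQ = √31,463.57 ≈ 177.38

177 cases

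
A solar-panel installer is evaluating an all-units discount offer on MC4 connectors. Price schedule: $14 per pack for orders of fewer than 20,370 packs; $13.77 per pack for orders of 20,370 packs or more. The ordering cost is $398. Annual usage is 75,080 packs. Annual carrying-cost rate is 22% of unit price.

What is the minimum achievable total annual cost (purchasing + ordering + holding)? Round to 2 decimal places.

H₁ = 22%×$14 = $3.0800;  H₂ = 22%×$13.77 = $3.0294
EOQ₁ = √(2×75,080×398/3.0800) = 4,404.97  (< 20,370, feasible at tier 1)
EOQ₂ = √(2×75,080×398/3.0294) = 4,441.61  (< 20,370 → use Q = 20,370 at tier-2 price)
TC(tier 1 (EOQ₁), Q≈4,405.0) = $1,064,687.32
TC(tier 2, Q≈20,370.0) = $1,066,172.99
Minimum at tier 1 (EOQ₁): $1,064,687.32

$1,064,687.32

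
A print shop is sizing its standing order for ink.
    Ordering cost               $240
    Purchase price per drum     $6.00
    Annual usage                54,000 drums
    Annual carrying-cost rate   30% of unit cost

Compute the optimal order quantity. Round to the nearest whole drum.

3,795 drums

Carrying cost H = $6 × 30% = $1.8000/drum/yr
Q* = √(2·D·S / H) = √(2·54,000·240 / 1.8) = √14,400,000.0 ≈ 3,794.73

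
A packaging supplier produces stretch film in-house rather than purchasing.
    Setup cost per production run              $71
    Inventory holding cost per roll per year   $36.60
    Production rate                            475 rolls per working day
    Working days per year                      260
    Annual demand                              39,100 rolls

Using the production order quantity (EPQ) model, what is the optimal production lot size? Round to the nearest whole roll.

Daily demand d = 39,100/260 = 150.385; p = 475; 1 − d/p = 0.68340
EPQ = √(2DS / (H(1 − d/p)))
    = √(2 × 39,100 × 71 / (36.6 × 0.68340)) ≈ 471.14

471 rolls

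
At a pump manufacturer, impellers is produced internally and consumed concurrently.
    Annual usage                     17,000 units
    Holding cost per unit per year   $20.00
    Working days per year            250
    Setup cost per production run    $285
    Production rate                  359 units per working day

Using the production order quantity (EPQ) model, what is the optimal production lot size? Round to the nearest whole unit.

d = 17,000/250 = 68.0000 units/day;  effective holding cost H(1 − d/p) = 20·(1 − 68.0000/359) = 16.21170
Q* = √(2DS / H_eff) = √(2·17,000·285 / 16.21170) ≈ 773.12

773 units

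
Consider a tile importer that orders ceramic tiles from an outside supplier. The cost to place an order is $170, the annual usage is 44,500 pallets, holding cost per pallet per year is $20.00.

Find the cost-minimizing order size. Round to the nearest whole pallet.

Optimal lot size Q* = (2 × 44,500 × $170 / $20)^½ ≈ 869.77

870 pallets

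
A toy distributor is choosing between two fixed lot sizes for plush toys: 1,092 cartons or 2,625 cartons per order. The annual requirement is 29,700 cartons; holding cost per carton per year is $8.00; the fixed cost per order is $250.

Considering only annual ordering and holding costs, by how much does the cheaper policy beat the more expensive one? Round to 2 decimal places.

$2,161.12

TC(Q) = (D/Q)S + (Q/2)H
TC(1,092) = (29,700/1,092)×250 + (1,092/2)×8 = $11,167.45
TC(2,625) = (29,700/2,625)×250 + (2,625/2)×8 = $13,328.57
Lots of 1,092 are cheaper by $2,161.12.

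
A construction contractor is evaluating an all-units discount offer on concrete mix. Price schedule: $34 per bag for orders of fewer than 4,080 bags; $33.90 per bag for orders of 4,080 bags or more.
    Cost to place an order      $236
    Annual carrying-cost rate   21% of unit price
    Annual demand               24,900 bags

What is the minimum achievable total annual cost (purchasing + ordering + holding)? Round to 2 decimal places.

$855,760.51

H₁ = 21%×$34 = $7.1400;  H₂ = 21%×$33.90 = $7.1190
EOQ₁ = √(2×24,900×236/7.1400) = 1,282.98  (< 4,080, feasible at tier 1)
EOQ₂ = √(2×24,900×236/7.1190) = 1,284.88  (< 4,080 → use Q = 4,080 at tier-2 price)
TC(tier 1 (EOQ₁), Q≈1,283.0) = $855,760.51
TC(tier 2, Q≈4,080.0) = $860,073.05
Minimum at tier 1 (EOQ₁): $855,760.51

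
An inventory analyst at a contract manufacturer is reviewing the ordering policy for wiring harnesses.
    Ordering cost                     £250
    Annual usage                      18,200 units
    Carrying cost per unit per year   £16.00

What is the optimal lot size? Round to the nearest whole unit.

2DS/H = 2·18,200·250/16 = 568,750.00
EOQ = √568,750.00 ≈ 754.16

754 units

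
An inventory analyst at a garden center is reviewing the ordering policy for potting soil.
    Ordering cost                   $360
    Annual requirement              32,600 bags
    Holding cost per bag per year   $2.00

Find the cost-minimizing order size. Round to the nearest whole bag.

3,426 bags

EOQ = √(2DS/H) = √(2 × 32,600 × 360 / 2)
    = √(11,736,000.00) ≈ 3,425.78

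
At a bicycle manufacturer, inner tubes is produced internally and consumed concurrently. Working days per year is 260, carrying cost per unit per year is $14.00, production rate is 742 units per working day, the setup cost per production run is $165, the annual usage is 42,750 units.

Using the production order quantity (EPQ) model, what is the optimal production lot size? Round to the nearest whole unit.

Daily demand d = 42,750/260 = 164.423; p = 742; 1 − d/p = 0.77841
EPQ = √(2DS / (H(1 − d/p)))
    = √(2 × 42,750 × 165 / (14 × 0.77841)) ≈ 1,137.78

1,138 units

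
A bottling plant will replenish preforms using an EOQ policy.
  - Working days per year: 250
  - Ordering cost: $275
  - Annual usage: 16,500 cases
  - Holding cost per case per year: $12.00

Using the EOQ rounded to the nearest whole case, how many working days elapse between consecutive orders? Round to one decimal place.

EOQ = √(2DS/H) = √(2 × 16,500 × 275 / 12)
    = √(756,250.00) ≈ 869.63 → Q = 870 cases
Cycle time = (working days × Q)/D = (250 × 870) / 16,500 = 13.182 days

13.2 days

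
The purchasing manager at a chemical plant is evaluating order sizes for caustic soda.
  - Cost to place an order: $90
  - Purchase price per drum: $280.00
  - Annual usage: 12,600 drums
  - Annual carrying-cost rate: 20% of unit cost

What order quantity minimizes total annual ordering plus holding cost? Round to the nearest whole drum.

201 drums

Holding cost per drum per year: H = 20% × $280 = $56.0000
2DS/H = 2·12,600·90/56 = 40,500.00
EOQ = √40,500.00 ≈ 201.25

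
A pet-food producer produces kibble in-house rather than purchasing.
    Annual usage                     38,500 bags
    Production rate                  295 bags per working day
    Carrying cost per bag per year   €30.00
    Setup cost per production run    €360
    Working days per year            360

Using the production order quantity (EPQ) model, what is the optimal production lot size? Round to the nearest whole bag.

d = 38,500/360 = 106.9444 bags/day;  effective holding cost H(1 − d/p) = 30·(1 − 106.9444/295) = 19.12429
Q* = √(2DS / H_eff) = √(2·38,500·360 / 19.12429) ≈ 1,203.94

1,204 bags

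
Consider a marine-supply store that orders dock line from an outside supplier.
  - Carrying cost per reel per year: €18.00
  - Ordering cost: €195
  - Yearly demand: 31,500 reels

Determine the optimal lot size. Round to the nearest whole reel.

Q* = √(2·D·S / H) = √(2·31,500·195 / 18) = √682,500.0 ≈ 826.14

826 reels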